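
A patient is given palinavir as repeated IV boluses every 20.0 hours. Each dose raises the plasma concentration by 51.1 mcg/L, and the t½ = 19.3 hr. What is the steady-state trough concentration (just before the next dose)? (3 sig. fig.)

k = ln 2 / 19.3 = 0.03591 hr⁻¹
Fraction remaining after one interval: e^(−kτ) = e^(−0.03591 × 20.0) = 0.4876
R = 1 / (1 − 0.4876) = 1.952
Css,max = 51.1 × 1.952 = 99.72 mcg/L
Css,min = Css,max × e^(−kτ) = 99.72 × 0.4876 ≈ 48.6 mcg/L

48.6 mcg/L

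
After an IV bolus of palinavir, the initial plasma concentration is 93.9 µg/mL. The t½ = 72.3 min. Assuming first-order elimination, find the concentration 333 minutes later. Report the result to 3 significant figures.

3.86 µg/mL

k = ln 2 / 72.3 = 0.009587 min⁻¹
C(t) = C₀ e^(−kt) = 93.9 × e^(−0.009587 × 333) = 93.9 × e^(−3.193) = 93.9 × 0.04107 ≈ 3.86 µg/mL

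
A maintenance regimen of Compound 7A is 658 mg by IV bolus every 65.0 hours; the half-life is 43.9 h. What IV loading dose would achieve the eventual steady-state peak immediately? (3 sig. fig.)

1030 mg

k = ln 2 / 43.9 = 0.01579 h⁻¹
Accumulation ratio R = 1 / (1 − e^(−kτ)) = 1 / (1 − e^(−0.01579×65.0)) = 1 / (1 − 0.3583) = 1.558
Loading dose = maintenance dose × R = 658 × 1.558 ≈ 1030 mg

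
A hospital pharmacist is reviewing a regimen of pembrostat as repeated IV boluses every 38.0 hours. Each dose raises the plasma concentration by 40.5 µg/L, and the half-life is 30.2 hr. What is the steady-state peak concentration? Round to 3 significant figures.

k = ln 2 / 30.2 = 0.02295 hr⁻¹
Fraction remaining after one interval: e^(−kτ) = e^(−0.02295 × 38.0) = 0.4180
R = 1 / (1 − 0.4180) = 1.718
Css,max = 40.5 × 1.718 ≈ 69.6 µg/L

69.6 µg/L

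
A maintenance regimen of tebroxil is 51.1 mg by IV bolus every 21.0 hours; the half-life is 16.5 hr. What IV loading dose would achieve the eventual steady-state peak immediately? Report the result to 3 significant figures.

k = ln 2 / 16.5 = 0.04201 hr⁻¹
Accumulation ratio R = 1 / (1 − e^(−kτ)) = 1 / (1 − e^(−0.04201×21.0)) = 1 / (1 − 0.4139) = 1.706
Loading dose = maintenance dose × R = 51.1 × 1.706 ≈ 87.2 mg

87.2 mg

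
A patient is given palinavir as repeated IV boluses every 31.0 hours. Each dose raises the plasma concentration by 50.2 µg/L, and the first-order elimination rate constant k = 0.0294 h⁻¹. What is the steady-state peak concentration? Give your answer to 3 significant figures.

83.9 µg/L

Fraction remaining after one interval: e^(−kτ) = e^(−0.02940 × 31.0) = 0.4020
R = 1 / (1 − 0.4020) = 1.672
Css,max = 50.2 × 1.672 ≈ 83.9 µg/L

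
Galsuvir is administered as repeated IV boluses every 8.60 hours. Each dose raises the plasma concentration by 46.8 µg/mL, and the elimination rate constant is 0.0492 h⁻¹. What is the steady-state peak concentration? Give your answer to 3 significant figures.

136 µg/mL

Fraction remaining after one interval: e^(−kτ) = e^(−0.04920 × 8.60) = 0.6550
R = 1 / (1 − 0.6550) = 2.899
Css,max = 46.8 × 2.899 ≈ 136 µg/mL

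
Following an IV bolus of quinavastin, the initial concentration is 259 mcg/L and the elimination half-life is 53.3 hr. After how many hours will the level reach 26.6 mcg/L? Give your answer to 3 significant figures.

175 hours

k = ln 2 / 53.3 = 0.01300 hr⁻¹
C(t) = C₀ e^(−kt)  ⇒  t = ln(C₀/C) / k
t = ln(259/26.6) / 0.01300 = 2.276 / 0.01300 ≈ 175 hours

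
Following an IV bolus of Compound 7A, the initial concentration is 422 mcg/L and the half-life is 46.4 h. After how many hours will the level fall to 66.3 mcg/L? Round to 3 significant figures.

124 hours

k = ln 2 / 46.4 = 0.01494 h⁻¹
C(t) = C₀ e^(−kt)  ⇒  t = ln(C₀/C) / k
t = ln(422/66.3) / 0.01494 = 1.851 / 0.01494 ≈ 124 hours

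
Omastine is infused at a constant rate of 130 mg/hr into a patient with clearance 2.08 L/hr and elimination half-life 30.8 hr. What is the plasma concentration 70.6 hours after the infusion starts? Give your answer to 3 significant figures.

Css = rate / CL = 130 / 2.08 = 62.50 µg/mL
k = ln 2 / 30.8 = 0.02250 hr⁻¹
C(t) = Css (1 − e^(−kt)) = 62.50 × (1 − e^(−1.589)) = 62.50 × 0.7958 ≈ 49.7 µg/mL

49.7 µg/mL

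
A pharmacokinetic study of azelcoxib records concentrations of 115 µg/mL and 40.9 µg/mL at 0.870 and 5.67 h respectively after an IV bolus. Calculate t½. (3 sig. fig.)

k = ln(C₁/C₂) / (t₂ − t₁) = ln(115/40.9) / (5.67 − 0.870)
  = 1.034 / 4.800 = 0.2154 h⁻¹
t½ = ln 2 / k = ln 2 / 0.2154 ≈ 3.22 hours

3.22 hours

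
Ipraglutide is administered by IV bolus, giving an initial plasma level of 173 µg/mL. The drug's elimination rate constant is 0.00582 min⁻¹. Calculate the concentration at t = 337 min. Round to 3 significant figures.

24.3 µg/mL

C(t) = C₀ e^(−kt) = 173 × e^(−0.005820 × 337) = 173 × e^(−1.961) = 173 × 0.1407 ≈ 24.3 µg/mL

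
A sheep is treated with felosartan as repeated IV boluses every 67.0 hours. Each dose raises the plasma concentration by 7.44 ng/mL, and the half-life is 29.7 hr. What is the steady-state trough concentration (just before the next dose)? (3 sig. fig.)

1.97 ng/mL

k = ln 2 / 29.7 = 0.02334 hr⁻¹
Fraction remaining after one interval: e^(−kτ) = e^(−0.02334 × 67.0) = 0.2094
R = 1 / (1 − 0.2094) = 1.265
Css,max = 7.44 × 1.265 = 9.410 ng/mL
Css,min = Css,max × e^(−kτ) = 9.410 × 0.2094 ≈ 1.97 ng/mL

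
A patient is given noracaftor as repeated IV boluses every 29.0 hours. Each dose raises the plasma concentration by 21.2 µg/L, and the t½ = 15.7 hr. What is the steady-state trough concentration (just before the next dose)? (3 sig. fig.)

k = ln 2 / 15.7 = 0.04415 hr⁻¹
Fraction remaining after one interval: e^(−kτ) = e^(−0.04415 × 29.0) = 0.2779
R = 1 / (1 − 0.2779) = 1.385
Css,max = 21.2 × 1.385 = 29.36 µg/L
Css,min = Css,max × e^(−kτ) = 29.36 × 0.2779 ≈ 8.16 µg/L

8.16 µg/L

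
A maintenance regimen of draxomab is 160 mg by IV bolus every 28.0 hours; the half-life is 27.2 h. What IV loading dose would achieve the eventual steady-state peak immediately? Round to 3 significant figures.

k = ln 2 / 27.2 = 0.02548 h⁻¹
Accumulation ratio R = 1 / (1 − e^(−kτ)) = 1 / (1 − e^(−0.02548×28.0)) = 1 / (1 − 0.4899) = 1.960
Loading dose = maintenance dose × R = 160 × 1.960 ≈ 314 mg

314 mg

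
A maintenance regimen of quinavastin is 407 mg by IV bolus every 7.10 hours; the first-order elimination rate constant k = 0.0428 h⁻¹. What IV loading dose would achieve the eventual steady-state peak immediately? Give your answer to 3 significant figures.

1550 mg

Accumulation ratio R = 1 / (1 − e^(−kτ)) = 1 / (1 − e^(−0.04280×7.10)) = 1 / (1 − 0.7379) = 3.816
Loading dose = maintenance dose × R = 407 × 3.816 ≈ 1550 mg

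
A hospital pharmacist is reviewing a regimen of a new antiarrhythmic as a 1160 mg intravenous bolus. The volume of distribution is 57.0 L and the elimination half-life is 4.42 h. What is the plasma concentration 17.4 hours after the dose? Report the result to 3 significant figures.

C₀ = dose / V = 1160 / 57.0 = 20.35 µg/mL
k = ln 2 / 4.42 = 0.1568 h⁻¹
C(t) = C₀ e^(−kt) = 20.35 × e^(−0.1568 × 17.4) = 20.35 × e^(−2.729) = 20.35 × 0.06531 ≈ 1.33 µg/mL

1.33 µg/mL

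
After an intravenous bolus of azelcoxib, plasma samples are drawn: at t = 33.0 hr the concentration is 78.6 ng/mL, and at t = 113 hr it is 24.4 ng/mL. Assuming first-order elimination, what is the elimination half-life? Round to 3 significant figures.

47.4 hours

k = ln(C₁/C₂) / (t₂ − t₁) = ln(78.6/24.4) / (113 − 33.0)
  = 1.170 / 80.00 = 0.01462 hr⁻¹
t½ = ln 2 / k = ln 2 / 0.01462 ≈ 47.4 hours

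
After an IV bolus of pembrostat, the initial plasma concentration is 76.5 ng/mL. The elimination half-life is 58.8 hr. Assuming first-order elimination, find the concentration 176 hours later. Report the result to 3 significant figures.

k = ln 2 / 58.8 = 0.01179 hr⁻¹
C(t) = C₀ e^(−kt) = 76.5 × e^(−0.01179 × 176) = 76.5 × e^(−2.075) = 76.5 × 0.1256 ≈ 9.61 ng/mL

9.61 ng/mL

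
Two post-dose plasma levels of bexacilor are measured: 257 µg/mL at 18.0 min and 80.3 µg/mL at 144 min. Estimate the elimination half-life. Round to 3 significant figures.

k = ln(C₁/C₂) / (t₂ − t₁) = ln(257/80.3) / (144 − 18.0)
  = 1.163 / 126.0 = 0.009233 min⁻¹
t½ = ln 2 / k = ln 2 / 0.009233 ≈ 75.1 minutes

75.1 minutes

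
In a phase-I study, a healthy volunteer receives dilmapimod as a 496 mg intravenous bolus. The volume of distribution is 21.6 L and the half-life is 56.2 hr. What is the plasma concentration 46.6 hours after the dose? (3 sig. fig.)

C₀ = dose / V = 496 / 21.6 = 22.96 µg/mL
k = ln 2 / 56.2 = 0.01233 hr⁻¹
C(t) = C₀ e^(−kt) = 22.96 × e^(−0.01233 × 46.6) = 22.96 × e^(−0.5747) = 22.96 × 0.5628 ≈ 12.9 µg/mL

12.9 µg/mL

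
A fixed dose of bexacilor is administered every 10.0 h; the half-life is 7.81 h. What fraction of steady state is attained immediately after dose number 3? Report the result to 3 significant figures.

0.930

k = ln 2 / 7.81 = 0.08875 h⁻¹
f_n = 1 − e^(−nkτ) = 1 − e^(−3 × 0.08875 × 10.0) = 1 − e^(−2.663) = 1 − 0.06977 ≈ 0.930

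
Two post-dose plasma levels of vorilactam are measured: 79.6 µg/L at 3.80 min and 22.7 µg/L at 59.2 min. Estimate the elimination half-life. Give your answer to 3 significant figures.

k = ln(C₁/C₂) / (t₂ − t₁) = ln(79.6/22.7) / (59.2 − 3.80)
  = 1.255 / 55.40 = 0.02265 min⁻¹
t½ = ln 2 / k = ln 2 / 0.02265 ≈ 30.6 minutes

30.6 minutes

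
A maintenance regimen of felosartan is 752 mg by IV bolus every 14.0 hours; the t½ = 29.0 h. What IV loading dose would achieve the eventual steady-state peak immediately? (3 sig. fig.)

2640 mg

k = ln 2 / 29.0 = 0.02390 h⁻¹
Accumulation ratio R = 1 / (1 − e^(−kτ)) = 1 / (1 − e^(−0.02390×14.0)) = 1 / (1 − 0.7156) = 3.516
Loading dose = maintenance dose × R = 752 × 3.516 ≈ 2640 mg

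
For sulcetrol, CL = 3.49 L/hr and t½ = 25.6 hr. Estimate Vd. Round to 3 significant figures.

129 L

k = ln 2 / t½ = ln 2 / 25.6 = 0.02708 hr⁻¹
V = CL / k = 3.49 / 0.02708 ≈ 129 L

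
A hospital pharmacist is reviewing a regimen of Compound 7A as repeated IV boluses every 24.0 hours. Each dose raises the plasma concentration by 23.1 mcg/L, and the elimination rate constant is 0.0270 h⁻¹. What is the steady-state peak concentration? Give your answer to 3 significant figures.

Fraction remaining after one interval: e^(−kτ) = e^(−0.02700 × 24.0) = 0.5231
R = 1 / (1 − 0.5231) = 2.097
Css,max = 23.1 × 2.097 ≈ 48.4 mcg/L

48.4 mcg/L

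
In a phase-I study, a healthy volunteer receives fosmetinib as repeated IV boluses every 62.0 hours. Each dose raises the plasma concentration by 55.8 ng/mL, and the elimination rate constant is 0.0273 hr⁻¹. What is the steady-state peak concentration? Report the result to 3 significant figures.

68.4 ng/mL

Fraction remaining after one interval: e^(−kτ) = e^(−0.02730 × 62.0) = 0.1840
R = 1 / (1 − 0.1840) = 1.226
Css,max = 55.8 × 1.226 ≈ 68.4 ng/mL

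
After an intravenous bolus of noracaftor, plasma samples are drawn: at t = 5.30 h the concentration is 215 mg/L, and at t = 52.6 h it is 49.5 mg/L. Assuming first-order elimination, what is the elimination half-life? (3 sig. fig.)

k = ln(C₁/C₂) / (t₂ − t₁) = ln(215/49.5) / (52.6 − 5.30)
  = 1.469 / 47.30 = 0.03105 h⁻¹
t½ = ln 2 / k = ln 2 / 0.03105 ≈ 22.3 hours

22.3 hours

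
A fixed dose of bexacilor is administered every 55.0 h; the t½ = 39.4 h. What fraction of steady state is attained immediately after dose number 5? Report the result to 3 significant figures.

0.992

k = ln 2 / 39.4 = 0.01759 h⁻¹
f_n = 1 − e^(−nkτ) = 1 − e^(−5 × 0.01759 × 55.0) = 1 − e^(−4.838) = 1 − 0.007923 ≈ 0.992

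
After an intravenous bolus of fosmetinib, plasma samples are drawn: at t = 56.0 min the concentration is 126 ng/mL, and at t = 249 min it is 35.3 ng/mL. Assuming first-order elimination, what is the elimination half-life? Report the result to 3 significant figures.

105 minutes

k = ln(C₁/C₂) / (t₂ − t₁) = ln(126/35.3) / (249 − 56.0)
  = 1.272 / 193.0 = 0.006593 min⁻¹
t½ = ln 2 / k = ln 2 / 0.006593 ≈ 105 minutes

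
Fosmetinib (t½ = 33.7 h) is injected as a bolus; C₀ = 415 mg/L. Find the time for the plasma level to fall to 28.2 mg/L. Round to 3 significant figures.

131 hours

k = ln 2 / 33.7 = 0.02057 h⁻¹
C(t) = C₀ e^(−kt)  ⇒  t = ln(C₀/C) / k
t = ln(415/28.2) / 0.02057 = 2.689 / 0.02057 ≈ 131 hours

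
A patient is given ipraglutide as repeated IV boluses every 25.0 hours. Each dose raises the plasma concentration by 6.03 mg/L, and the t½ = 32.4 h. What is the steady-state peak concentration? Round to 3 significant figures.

k = ln 2 / 32.4 = 0.02139 h⁻¹
Fraction remaining after one interval: e^(−kτ) = e^(−0.02139 × 25.0) = 0.5858
R = 1 / (1 − 0.5858) = 2.414
Css,max = 6.03 × 2.414 ≈ 14.6 mg/L

14.6 mg/L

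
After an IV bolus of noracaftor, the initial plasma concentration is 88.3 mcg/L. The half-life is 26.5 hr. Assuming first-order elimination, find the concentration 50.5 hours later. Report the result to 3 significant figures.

23.6 mcg/L

k = ln 2 / 26.5 = 0.02616 hr⁻¹
50.5 hr is 1.906 half-lives, so C = 88.3 × (1/2)^1.906 = 88.3 × 0.2669 ≈ 23.6 mcg/L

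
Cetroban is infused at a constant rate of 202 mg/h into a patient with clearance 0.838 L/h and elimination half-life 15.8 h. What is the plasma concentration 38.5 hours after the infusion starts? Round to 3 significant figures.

Css = rate / CL = 202 / 0.838 = 241.1 mg/L
k = ln 2 / 15.8 = 0.04387 h⁻¹
C(t) = Css (1 − e^(−kt)) = 241.1 × (1 − e^(−1.689)) = 241.1 × 0.8153 ≈ 197 mg/L

197 mg/L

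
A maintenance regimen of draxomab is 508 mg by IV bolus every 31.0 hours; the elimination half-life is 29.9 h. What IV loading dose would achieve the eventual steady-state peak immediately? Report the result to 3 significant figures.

k = ln 2 / 29.9 = 0.02318 h⁻¹
Accumulation ratio R = 1 / (1 − e^(−kτ)) = 1 / (1 − e^(−0.02318×31.0)) = 1 / (1 − 0.4874) = 1.951
Loading dose = maintenance dose × R = 508 × 1.951 ≈ 991 mg

991 mg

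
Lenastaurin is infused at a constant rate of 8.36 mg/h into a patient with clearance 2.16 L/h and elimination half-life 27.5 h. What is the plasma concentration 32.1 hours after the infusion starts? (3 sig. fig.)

Css = rate / CL = 8.36 / 2.16 = 3.870 mg/L
k = ln 2 / 27.5 = 0.02521 h⁻¹
C(t) = Css (1 − e^(−kt)) = 3.870 × (1 − e^(−0.8091)) = 3.870 × 0.5547 ≈ 2.15 mg/L

2.15 mg/L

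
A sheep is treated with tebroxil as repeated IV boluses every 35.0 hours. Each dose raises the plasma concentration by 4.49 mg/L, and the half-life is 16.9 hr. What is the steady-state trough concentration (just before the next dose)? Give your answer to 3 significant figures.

k = ln 2 / 16.9 = 0.04101 hr⁻¹
Fraction remaining after one interval: e^(−kτ) = e^(−0.04101 × 35.0) = 0.2380
R = 1 / (1 − 0.2380) = 1.312
Css,max = 4.49 × 1.312 = 5.892 mg/L
Css,min = Css,max × e^(−kτ) = 5.892 × 0.2380 ≈ 1.40 mg/L

1.40 mg/L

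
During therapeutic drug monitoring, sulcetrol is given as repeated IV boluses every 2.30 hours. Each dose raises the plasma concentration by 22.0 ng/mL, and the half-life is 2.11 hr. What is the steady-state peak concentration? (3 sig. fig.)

41.5 ng/mL

k = ln 2 / 2.11 = 0.3285 hr⁻¹
Fraction remaining after one interval: e^(−kτ) = e^(−0.3285 × 2.30) = 0.4697
R = 1 / (1 − 0.4697) = 1.886
Css,max = 22.0 × 1.886 ≈ 41.5 ng/mL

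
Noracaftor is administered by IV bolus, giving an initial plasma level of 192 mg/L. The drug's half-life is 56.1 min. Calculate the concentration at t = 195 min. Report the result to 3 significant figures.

k = ln 2 / 56.1 = 0.01236 min⁻¹
195 min is 3.476 half-lives, so C = 192 × (1/2)^3.476 = 192 × 0.08988 ≈ 17.3 mg/L

17.3 mg/L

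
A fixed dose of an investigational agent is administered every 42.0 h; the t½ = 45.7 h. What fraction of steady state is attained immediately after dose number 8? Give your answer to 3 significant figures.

k = ln 2 / 45.7 = 0.01517 h⁻¹
f_n = 1 − e^(−nkτ) = 1 − e^(−8 × 0.01517 × 42.0) = 1 − e^(−5.096) = 1 − 0.006120 ≈ 0.994

0.994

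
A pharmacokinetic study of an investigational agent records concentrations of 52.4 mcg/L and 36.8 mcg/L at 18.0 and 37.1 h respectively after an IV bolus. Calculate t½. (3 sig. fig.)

37.5 hours

k = ln(C₁/C₂) / (t₂ − t₁) = ln(52.4/36.8) / (37.1 − 18.0)
  = 0.3534 / 19.10 = 0.01850 h⁻¹
t½ = ln 2 / k = ln 2 / 0.01850 ≈ 37.5 hours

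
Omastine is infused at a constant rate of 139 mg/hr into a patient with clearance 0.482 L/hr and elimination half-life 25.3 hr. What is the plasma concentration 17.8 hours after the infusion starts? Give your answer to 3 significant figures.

111 mg/L

Css = rate / CL = 139 / 0.482 = 288.4 mg/L
k = ln 2 / 25.3 = 0.02740 hr⁻¹
C(t) = Css (1 − e^(−kt)) = 288.4 × (1 − e^(−0.4877)) = 288.4 × 0.3859 ≈ 111 mg/L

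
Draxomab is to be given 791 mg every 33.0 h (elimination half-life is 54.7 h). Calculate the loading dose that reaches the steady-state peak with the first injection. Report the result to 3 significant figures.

2310 mg

k = ln 2 / 54.7 = 0.01267 h⁻¹
Accumulation ratio R = 1 / (1 − e^(−kτ)) = 1 / (1 − e^(−0.01267×33.0)) = 1 / (1 − 0.6583) = 2.926
Loading dose = maintenance dose × R = 791 × 2.926 ≈ 2310 mg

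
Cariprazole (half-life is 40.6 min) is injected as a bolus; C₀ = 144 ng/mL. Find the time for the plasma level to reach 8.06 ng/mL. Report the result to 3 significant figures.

169 minutes

k = ln 2 / 40.6 = 0.01707 min⁻¹
C(t) = C₀ e^(−kt)  ⇒  t = ln(C₀/C) / k
t = ln(144/8.06) / 0.01707 = 2.883 / 0.01707 ≈ 169 minutes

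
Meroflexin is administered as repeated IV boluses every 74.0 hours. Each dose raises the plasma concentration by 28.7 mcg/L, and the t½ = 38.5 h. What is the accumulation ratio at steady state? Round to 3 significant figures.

k = ln 2 / 38.5 = 0.01800 h⁻¹
Fraction remaining after one interval: e^(−kτ) = e^(−0.01800 × 74.0) = 0.2639
R = 1 / (1 − 0.2639) = 1 / 0.7361 ≈ 1.36

1.36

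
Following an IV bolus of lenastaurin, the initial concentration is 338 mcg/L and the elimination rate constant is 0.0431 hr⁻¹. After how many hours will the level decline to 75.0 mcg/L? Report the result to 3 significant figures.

34.9 hours

C(t) = C₀ e^(−kt)  ⇒  t = ln(C₀/C) / k
t = ln(338/75.0) / 0.04310 = 1.506 / 0.04310 ≈ 34.9 hours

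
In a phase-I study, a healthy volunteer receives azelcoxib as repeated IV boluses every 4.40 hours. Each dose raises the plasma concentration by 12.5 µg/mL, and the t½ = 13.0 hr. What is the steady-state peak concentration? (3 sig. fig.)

59.8 µg/mL

k = ln 2 / 13.0 = 0.05332 hr⁻¹
Fraction remaining after one interval: e^(−kτ) = e^(−0.05332 × 4.40) = 0.7909
R = 1 / (1 − 0.7909) = 4.782
Css,max = 12.5 × 4.782 ≈ 59.8 µg/mL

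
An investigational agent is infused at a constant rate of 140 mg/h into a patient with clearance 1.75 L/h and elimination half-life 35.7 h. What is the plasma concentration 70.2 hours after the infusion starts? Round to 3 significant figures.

59.5 µg/mL

Css = rate / CL = 140 / 1.75 = 80.00 µg/mL
k = ln 2 / 35.7 = 0.01942 h⁻¹
C(t) = Css (1 − e^(−kt)) = 80.00 × (1 − e^(−1.363)) = 80.00 × 0.7441 ≈ 59.5 µg/mL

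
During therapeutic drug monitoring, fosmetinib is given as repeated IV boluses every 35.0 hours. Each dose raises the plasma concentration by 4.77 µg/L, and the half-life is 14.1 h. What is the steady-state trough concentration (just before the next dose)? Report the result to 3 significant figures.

k = ln 2 / 14.1 = 0.04916 h⁻¹
Fraction remaining after one interval: e^(−kτ) = e^(−0.04916 × 35.0) = 0.1790
R = 1 / (1 − 0.1790) = 1.218
Css,max = 4.77 × 1.218 = 5.810 µg/L
Css,min = Css,max × e^(−kτ) = 5.810 × 0.1790 ≈ 1.04 µg/L

1.04 µg/L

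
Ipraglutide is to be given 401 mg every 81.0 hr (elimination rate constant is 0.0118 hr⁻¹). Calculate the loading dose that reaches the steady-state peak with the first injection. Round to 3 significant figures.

Accumulation ratio R = 1 / (1 − e^(−kτ)) = 1 / (1 − e^(−0.01180×81.0)) = 1 / (1 − 0.3845) = 1.625
Loading dose = maintenance dose × R = 401 × 1.625 ≈ 652 mg

652 mg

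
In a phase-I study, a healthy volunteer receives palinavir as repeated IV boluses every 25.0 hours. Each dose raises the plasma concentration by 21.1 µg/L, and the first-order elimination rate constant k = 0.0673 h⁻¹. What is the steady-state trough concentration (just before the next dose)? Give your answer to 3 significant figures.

4.82 µg/L

Fraction remaining after one interval: e^(−kτ) = e^(−0.06730 × 25.0) = 0.1859
R = 1 / (1 − 0.1859) = 1.228
Css,max = 21.1 × 1.228 = 25.92 µg/L
Css,min = Css,max × e^(−kτ) = 25.92 × 0.1859 ≈ 4.82 µg/L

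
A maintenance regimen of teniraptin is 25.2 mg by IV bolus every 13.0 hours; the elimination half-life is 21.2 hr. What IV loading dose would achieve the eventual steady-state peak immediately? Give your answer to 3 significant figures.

k = ln 2 / 21.2 = 0.03270 hr⁻¹
Accumulation ratio R = 1 / (1 − e^(−kτ)) = 1 / (1 − e^(−0.03270×13.0)) = 1 / (1 − 0.6537) = 2.888
Loading dose = maintenance dose × R = 25.2 × 2.888 ≈ 72.8 mg

72.8 mg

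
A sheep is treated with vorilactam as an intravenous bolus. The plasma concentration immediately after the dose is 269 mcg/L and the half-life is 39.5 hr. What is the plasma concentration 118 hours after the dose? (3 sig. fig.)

k = ln 2 / 39.5 = 0.01755 hr⁻¹
118 hr is 2.987 half-lives, so C = 269 × (1/2)^2.987 = 269 × 0.1261 ≈ 33.9 mcg/L

33.9 mcg/L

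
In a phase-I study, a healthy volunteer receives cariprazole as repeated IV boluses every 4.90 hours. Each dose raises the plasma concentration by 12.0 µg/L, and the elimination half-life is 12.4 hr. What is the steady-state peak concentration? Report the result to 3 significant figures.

k = ln 2 / 12.4 = 0.05590 hr⁻¹
Fraction remaining after one interval: e^(−kτ) = e^(−0.05590 × 4.90) = 0.7604
R = 1 / (1 − 0.7604) = 4.174
Css,max = 12.0 × 4.174 ≈ 50.1 µg/L

50.1 µg/L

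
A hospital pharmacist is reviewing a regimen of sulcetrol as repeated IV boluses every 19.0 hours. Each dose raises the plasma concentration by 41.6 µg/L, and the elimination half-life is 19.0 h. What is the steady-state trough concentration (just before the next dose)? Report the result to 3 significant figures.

k = ln 2 / 19.0 = 0.03648 h⁻¹
Fraction remaining after one interval: e^(−kτ) = e^(−0.03648 × 19.0) = 0.5000
R = 1 / (1 − 0.5000) = 2.000
Css,max = 41.6 × 2.000 = 83.20 µg/L
Css,min = Css,max × e^(−kτ) = 83.20 × 0.5000 ≈ 41.6 µg/L

41.6 µg/L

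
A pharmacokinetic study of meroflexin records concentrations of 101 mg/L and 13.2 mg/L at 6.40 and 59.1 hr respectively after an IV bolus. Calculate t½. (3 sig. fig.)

k = ln(C₁/C₂) / (t₂ − t₁) = ln(101/13.2) / (59.1 − 6.40)
  = 2.035 / 52.70 = 0.03861 hr⁻¹
t½ = ln 2 / k = ln 2 / 0.03861 ≈ 18.0 hours

18.0 hours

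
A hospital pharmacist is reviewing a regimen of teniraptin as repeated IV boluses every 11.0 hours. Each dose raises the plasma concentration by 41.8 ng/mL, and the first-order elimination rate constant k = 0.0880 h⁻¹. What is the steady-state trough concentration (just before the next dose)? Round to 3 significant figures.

Fraction remaining after one interval: e^(−kτ) = e^(−0.08800 × 11.0) = 0.3798
R = 1 / (1 − 0.3798) = 1.612
Css,max = 41.8 × 1.612 = 67.40 ng/mL
Css,min = Css,max × e^(−kτ) = 67.40 × 0.3798 ≈ 25.6 ng/mL

25.6 ng/mL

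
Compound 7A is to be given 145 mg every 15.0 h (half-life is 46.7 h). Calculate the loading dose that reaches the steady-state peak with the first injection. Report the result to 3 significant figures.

726 mg

k = ln 2 / 46.7 = 0.01484 h⁻¹
Accumulation ratio R = 1 / (1 − e^(−kτ)) = 1 / (1 − e^(−0.01484×15.0)) = 1 / (1 − 0.8004) = 5.010
Loading dose = maintenance dose × R = 145 × 5.010 ≈ 726 mg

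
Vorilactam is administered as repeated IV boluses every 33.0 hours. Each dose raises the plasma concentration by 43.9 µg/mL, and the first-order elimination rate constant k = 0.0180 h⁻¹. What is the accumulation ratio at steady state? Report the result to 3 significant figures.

Fraction remaining after one interval: e^(−kτ) = e^(−0.01800 × 33.0) = 0.5521
R = 1 / (1 − 0.5521) = 1 / 0.4479 ≈ 2.23

2.23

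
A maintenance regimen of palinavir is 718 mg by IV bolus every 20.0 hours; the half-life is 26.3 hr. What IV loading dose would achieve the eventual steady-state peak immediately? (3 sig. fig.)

k = ln 2 / 26.3 = 0.02636 hr⁻¹
Accumulation ratio R = 1 / (1 − e^(−kτ)) = 1 / (1 − e^(−0.02636×20.0)) = 1 / (1 − 0.5903) = 2.441
Loading dose = maintenance dose × R = 718 × 2.441 ≈ 1750 mg

1750 mg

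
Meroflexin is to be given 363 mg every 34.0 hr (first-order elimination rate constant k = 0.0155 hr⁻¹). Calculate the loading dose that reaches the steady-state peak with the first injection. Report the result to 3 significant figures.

Accumulation ratio R = 1 / (1 − e^(−kτ)) = 1 / (1 − e^(−0.01550×34.0)) = 1 / (1 − 0.5904) = 2.441
Loading dose = maintenance dose × R = 363 × 2.441 ≈ 886 mg

886 mg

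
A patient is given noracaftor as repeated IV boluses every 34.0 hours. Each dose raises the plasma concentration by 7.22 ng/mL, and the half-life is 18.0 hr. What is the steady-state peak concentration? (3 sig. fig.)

9.89 ng/mL

k = ln 2 / 18.0 = 0.03851 hr⁻¹
Fraction remaining after one interval: e^(−kτ) = e^(−0.03851 × 34.0) = 0.2700
R = 1 / (1 − 0.2700) = 1.370
Css,max = 7.22 × 1.370 ≈ 9.89 ng/mL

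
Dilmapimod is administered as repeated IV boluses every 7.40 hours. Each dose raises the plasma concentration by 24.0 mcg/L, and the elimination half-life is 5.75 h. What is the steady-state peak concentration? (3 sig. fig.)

40.7 mcg/L

k = ln 2 / 5.75 = 0.1205 h⁻¹
Fraction remaining after one interval: e^(−kτ) = e^(−0.1205 × 7.40) = 0.4098
R = 1 / (1 − 0.4098) = 1.694
Css,max = 24.0 × 1.694 ≈ 40.7 mcg/L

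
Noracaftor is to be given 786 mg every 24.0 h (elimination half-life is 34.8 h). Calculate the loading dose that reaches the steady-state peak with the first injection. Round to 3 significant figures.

k = ln 2 / 34.8 = 0.01992 h⁻¹
Accumulation ratio R = 1 / (1 − e^(−kτ)) = 1 / (1 − e^(−0.01992×24.0)) = 1 / (1 − 0.6200) = 2.632
Loading dose = maintenance dose × R = 786 × 2.632 ≈ 2070 mg

2070 mg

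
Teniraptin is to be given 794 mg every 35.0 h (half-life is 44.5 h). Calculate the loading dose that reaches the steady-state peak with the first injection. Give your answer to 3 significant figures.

k = ln 2 / 44.5 = 0.01558 h⁻¹
Accumulation ratio R = 1 / (1 − e^(−kτ)) = 1 / (1 − e^(−0.01558×35.0)) = 1 / (1 − 0.5797) = 2.379
Loading dose = maintenance dose × R = 794 × 2.379 ≈ 1890 mg

1890 mg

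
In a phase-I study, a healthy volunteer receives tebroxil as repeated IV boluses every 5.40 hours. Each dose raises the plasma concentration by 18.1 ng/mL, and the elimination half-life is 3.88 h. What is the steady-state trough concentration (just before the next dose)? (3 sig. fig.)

k = ln 2 / 3.88 = 0.1786 h⁻¹
Fraction remaining after one interval: e^(−kτ) = e^(−0.1786 × 5.40) = 0.3811
R = 1 / (1 − 0.3811) = 1.616
Css,max = 18.1 × 1.616 = 29.25 ng/mL
Css,min = Css,max × e^(−kτ) = 29.25 × 0.3811 ≈ 11.1 ng/mL

11.1 ng/mL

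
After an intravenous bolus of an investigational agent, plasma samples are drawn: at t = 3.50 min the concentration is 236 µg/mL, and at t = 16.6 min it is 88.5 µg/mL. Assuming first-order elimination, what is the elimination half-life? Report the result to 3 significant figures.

k = ln(C₁/C₂) / (t₂ − t₁) = ln(236/88.5) / (16.6 − 3.50)
  = 0.9808 / 13.10 = 0.07487 min⁻¹
t½ = ln 2 / k = ln 2 / 0.07487 ≈ 9.26 minutes

9.26 minutes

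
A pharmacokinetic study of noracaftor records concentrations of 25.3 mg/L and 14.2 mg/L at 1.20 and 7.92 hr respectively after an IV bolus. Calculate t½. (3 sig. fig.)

8.06 hours

k = ln(C₁/C₂) / (t₂ − t₁) = ln(25.3/14.2) / (7.92 − 1.20)
  = 0.5776 / 6.720 = 0.08595 hr⁻¹
t½ = ln 2 / k = ln 2 / 0.08595 ≈ 8.06 hours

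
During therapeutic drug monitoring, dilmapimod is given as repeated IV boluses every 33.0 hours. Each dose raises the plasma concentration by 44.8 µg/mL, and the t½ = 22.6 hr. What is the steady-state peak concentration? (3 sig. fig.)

k = ln 2 / 22.6 = 0.03067 hr⁻¹
Fraction remaining after one interval: e^(−kτ) = e^(−0.03067 × 33.0) = 0.3634
R = 1 / (1 − 0.3634) = 1.571
Css,max = 44.8 × 1.571 ≈ 70.4 µg/mL

70.4 µg/mL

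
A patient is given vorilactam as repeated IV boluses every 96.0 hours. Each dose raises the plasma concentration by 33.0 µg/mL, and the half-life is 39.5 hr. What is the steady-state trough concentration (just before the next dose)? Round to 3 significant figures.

k = ln 2 / 39.5 = 0.01755 hr⁻¹
Fraction remaining after one interval: e^(−kτ) = e^(−0.01755 × 96.0) = 0.1855
R = 1 / (1 − 0.1855) = 1.228
Css,max = 33.0 × 1.228 = 40.52 µg/mL
Css,min = Css,max × e^(−kτ) = 40.52 × 0.1855 ≈ 7.52 µg/mL

7.52 µg/mL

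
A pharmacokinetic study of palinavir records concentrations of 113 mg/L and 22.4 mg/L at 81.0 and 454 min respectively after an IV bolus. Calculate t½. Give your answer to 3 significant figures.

k = ln(C₁/C₂) / (t₂ − t₁) = ln(113/22.4) / (454 − 81.0)
  = 1.618 / 373.0 = 0.004339 min⁻¹
t½ = ln 2 / k = ln 2 / 0.004339 ≈ 160 minutes

160 minutes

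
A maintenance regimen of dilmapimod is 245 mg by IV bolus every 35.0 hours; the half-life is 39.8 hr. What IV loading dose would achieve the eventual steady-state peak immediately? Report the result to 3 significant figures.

537 mg

k = ln 2 / 39.8 = 0.01742 hr⁻¹
Accumulation ratio R = 1 / (1 − e^(−kτ)) = 1 / (1 − e^(−0.01742×35.0)) = 1 / (1 − 0.5436) = 2.191
Loading dose = maintenance dose × R = 245 × 2.191 ≈ 537 mg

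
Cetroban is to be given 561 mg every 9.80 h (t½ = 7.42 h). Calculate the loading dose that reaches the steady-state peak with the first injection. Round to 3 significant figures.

936 mg

k = ln 2 / 7.42 = 0.09342 h⁻¹
Accumulation ratio R = 1 / (1 − e^(−kτ)) = 1 / (1 − e^(−0.09342×9.80)) = 1 / (1 − 0.4003) = 1.668
Loading dose = maintenance dose × R = 561 × 1.668 ≈ 936 mg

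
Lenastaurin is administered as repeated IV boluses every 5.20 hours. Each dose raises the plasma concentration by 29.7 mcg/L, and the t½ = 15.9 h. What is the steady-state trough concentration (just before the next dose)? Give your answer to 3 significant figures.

117 mcg/L

k = ln 2 / 15.9 = 0.04359 h⁻¹
Fraction remaining after one interval: e^(−kτ) = e^(−0.04359 × 5.20) = 0.7972
R = 1 / (1 − 0.7972) = 4.930
Css,max = 29.7 × 4.930 = 146.4 mcg/L
Css,min = Css,max × e^(−kτ) = 146.4 × 0.7972 ≈ 117 mcg/L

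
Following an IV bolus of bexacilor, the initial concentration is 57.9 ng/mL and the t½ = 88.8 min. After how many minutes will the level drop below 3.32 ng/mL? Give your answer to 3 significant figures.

k = ln 2 / 88.8 = 0.007806 min⁻¹
C(t) = C₀ e^(−kt)  ⇒  t = ln(C₀/C) / k
t = ln(57.9/3.32) / 0.007806 = 2.859 / 0.007806 ≈ 366 minutes

366 minutes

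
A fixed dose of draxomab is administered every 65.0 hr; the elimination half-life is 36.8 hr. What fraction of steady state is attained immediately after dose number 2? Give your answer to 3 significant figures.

0.914

k = ln 2 / 36.8 = 0.01884 hr⁻¹
f_n = 1 − e^(−nkτ) = 1 − e^(−2 × 0.01884 × 65.0) = 1 − e^(−2.449) = 1 − 0.08641 ≈ 0.914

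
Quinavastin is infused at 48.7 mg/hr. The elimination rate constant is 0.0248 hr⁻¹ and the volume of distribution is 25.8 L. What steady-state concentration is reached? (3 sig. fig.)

76.1 µg/mL

CL = k · V = 0.0248 × 25.8 = 0.6398 L/hr
Css = rate / CL = 48.7 / 0.6398 ≈ 76.1 µg/mL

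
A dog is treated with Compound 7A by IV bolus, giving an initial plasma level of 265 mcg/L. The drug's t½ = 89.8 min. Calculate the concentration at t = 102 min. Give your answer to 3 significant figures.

k = ln 2 / 89.8 = 0.007719 min⁻¹
102 min is 1.136 half-lives, so C = 265 × (1/2)^1.136 = 265 × 0.4551 ≈ 121 mcg/L

121 mcg/L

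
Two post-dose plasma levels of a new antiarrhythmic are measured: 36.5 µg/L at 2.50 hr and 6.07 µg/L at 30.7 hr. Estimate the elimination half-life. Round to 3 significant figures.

10.9 hours

k = ln(C₁/C₂) / (t₂ − t₁) = ln(36.5/6.07) / (30.7 − 2.50)
  = 1.794 / 28.20 = 0.06362 hr⁻¹
t½ = ln 2 / k = ln 2 / 0.06362 ≈ 10.9 hours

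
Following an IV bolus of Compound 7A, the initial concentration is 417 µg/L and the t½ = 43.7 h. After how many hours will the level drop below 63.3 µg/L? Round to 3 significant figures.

119 hours

k = ln 2 / 43.7 = 0.01586 h⁻¹
C(t) = C₀ e^(−kt)  ⇒  t = ln(C₀/C) / k
t = ln(417/63.3) / 0.01586 = 1.885 / 0.01586 ≈ 119 hours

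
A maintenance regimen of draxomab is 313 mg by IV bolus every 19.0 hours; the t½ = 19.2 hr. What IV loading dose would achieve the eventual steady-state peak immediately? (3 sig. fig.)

631 mg

k = ln 2 / 19.2 = 0.03610 hr⁻¹
Accumulation ratio R = 1 / (1 − e^(−kτ)) = 1 / (1 − e^(−0.03610×19.0)) = 1 / (1 − 0.5036) = 2.015
Loading dose = maintenance dose × R = 313 × 2.015 ≈ 631 mg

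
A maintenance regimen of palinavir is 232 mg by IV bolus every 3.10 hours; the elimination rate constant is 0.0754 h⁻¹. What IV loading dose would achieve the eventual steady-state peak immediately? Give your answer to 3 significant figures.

Accumulation ratio R = 1 / (1 − e^(−kτ)) = 1 / (1 − e^(−0.07540×3.10)) = 1 / (1 − 0.7916) = 4.798
Loading dose = maintenance dose × R = 232 × 4.798 ≈ 1110 mg

1110 mg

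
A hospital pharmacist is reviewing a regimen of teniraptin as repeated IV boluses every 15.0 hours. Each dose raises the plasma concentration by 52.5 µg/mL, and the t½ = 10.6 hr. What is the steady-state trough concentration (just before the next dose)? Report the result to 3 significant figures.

31.5 µg/mL

k = ln 2 / 10.6 = 0.06539 hr⁻¹
Fraction remaining after one interval: e^(−kτ) = e^(−0.06539 × 15.0) = 0.3750
R = 1 / (1 − 0.3750) = 1.600
Css,max = 52.5 × 1.600 = 84.00 µg/mL
Css,min = Css,max × e^(−kτ) = 84.00 × 0.3750 ≈ 31.5 µg/mL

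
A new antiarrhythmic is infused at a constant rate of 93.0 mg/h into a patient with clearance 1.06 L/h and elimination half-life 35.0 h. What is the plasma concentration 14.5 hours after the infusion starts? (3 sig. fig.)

21.9 µg/mL

Css = rate / CL = 93.0 / 1.06 = 87.74 µg/mL
k = ln 2 / 35.0 = 0.01980 h⁻¹
C(t) = Css (1 − e^(−kt)) = 87.74 × (1 − e^(−0.2872)) = 87.74 × 0.2496 ≈ 21.9 µg/mL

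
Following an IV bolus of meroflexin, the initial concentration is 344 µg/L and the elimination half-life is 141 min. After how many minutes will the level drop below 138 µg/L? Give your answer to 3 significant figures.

186 minutes

k = ln 2 / 141 = 0.004916 min⁻¹
C(t) = C₀ e^(−kt)  ⇒  t = ln(C₀/C) / k
t = ln(344/138) / 0.004916 = 0.9134 / 0.004916 ≈ 186 minutes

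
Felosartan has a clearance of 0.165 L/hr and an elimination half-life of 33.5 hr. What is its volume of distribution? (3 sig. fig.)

k = ln 2 / t½ = ln 2 / 33.5 = 0.02069 hr⁻¹
V = CL / k = 0.165 / 0.02069 ≈ 7.97 L

7.97 L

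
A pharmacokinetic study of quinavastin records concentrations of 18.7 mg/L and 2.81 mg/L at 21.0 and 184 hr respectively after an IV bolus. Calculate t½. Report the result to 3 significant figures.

59.6 hours

k = ln(C₁/C₂) / (t₂ − t₁) = ln(18.7/2.81) / (184 − 21.0)
  = 1.895 / 163.0 = 0.01163 hr⁻¹
t½ = ln 2 / k = ln 2 / 0.01163 ≈ 59.6 hours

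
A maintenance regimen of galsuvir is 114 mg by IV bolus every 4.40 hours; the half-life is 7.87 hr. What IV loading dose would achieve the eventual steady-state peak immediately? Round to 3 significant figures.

k = ln 2 / 7.87 = 0.08807 hr⁻¹
Accumulation ratio R = 1 / (1 − e^(−kτ)) = 1 / (1 − e^(−0.08807×4.40)) = 1 / (1 − 0.6787) = 3.113
Loading dose = maintenance dose × R = 114 × 3.113 ≈ 355 mg

355 mg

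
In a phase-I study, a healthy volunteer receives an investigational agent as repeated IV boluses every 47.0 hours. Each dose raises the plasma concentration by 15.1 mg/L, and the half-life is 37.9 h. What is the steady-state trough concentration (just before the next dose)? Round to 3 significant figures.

k = ln 2 / 37.9 = 0.01829 h⁻¹
Fraction remaining after one interval: e^(−kτ) = e^(−0.01829 × 47.0) = 0.4233
R = 1 / (1 − 0.4233) = 1.734
Css,max = 15.1 × 1.734 = 26.19 mg/L
Css,min = Css,max × e^(−kτ) = 26.19 × 0.4233 ≈ 11.1 mg/L

11.1 mg/L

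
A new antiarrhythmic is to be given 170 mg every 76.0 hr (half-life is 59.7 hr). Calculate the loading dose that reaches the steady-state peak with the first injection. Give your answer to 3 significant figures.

290 mg

k = ln 2 / 59.7 = 0.01161 hr⁻¹
Accumulation ratio R = 1 / (1 − e^(−kτ)) = 1 / (1 − e^(−0.01161×76.0)) = 1 / (1 − 0.4138) = 1.706
Loading dose = maintenance dose × R = 170 × 1.706 ≈ 290 mg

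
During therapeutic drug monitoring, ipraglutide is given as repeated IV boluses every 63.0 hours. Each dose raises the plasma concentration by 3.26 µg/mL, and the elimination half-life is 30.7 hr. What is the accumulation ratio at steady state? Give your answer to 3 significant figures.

1.32

k = ln 2 / 30.7 = 0.02258 hr⁻¹
Fraction remaining after one interval: e^(−kτ) = e^(−0.02258 × 63.0) = 0.2411
R = 1 / (1 − 0.2411) = 1 / 0.7589 ≈ 1.32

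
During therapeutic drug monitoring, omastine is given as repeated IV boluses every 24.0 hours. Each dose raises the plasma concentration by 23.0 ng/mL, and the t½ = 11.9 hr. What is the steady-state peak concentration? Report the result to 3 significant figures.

k = ln 2 / 11.9 = 0.05825 hr⁻¹
Fraction remaining after one interval: e^(−kτ) = e^(−0.05825 × 24.0) = 0.2471
R = 1 / (1 − 0.2471) = 1.328
Css,max = 23.0 × 1.328 ≈ 30.5 ng/mL

30.5 ng/mL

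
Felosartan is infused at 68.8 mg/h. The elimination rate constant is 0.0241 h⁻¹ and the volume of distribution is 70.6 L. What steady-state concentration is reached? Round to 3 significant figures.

40.4 µg/mL

CL = k · V = 0.0241 × 70.6 = 1.701 L/h
Css = rate / CL = 68.8 / 1.701 ≈ 40.4 µg/mL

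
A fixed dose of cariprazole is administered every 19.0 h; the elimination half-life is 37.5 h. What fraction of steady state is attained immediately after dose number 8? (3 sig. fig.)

0.940

k = ln 2 / 37.5 = 0.01848 h⁻¹
f_n = 1 − e^(−nkτ) = 1 − e^(−8 × 0.01848 × 19.0) = 1 − e^(−2.810) = 1 − 0.06023 ≈ 0.940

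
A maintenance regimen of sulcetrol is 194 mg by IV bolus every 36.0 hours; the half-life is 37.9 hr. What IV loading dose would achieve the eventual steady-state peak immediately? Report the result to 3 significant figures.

k = ln 2 / 37.9 = 0.01829 hr⁻¹
Accumulation ratio R = 1 / (1 − e^(−kτ)) = 1 / (1 − e^(−0.01829×36.0)) = 1 / (1 − 0.5177) = 2.073
Loading dose = maintenance dose × R = 194 × 2.073 ≈ 402 mg

402 mg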